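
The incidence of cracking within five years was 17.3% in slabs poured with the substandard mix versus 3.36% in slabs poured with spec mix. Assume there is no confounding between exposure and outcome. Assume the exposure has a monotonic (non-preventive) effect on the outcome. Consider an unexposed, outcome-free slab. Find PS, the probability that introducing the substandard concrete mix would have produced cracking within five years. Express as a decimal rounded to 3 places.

p₁ = 0.173, p₀ = 0.0336.
Under exogeneity and monotonicity, PS = (p₁ − p₀) / (1 − p₀).
PS = (0.173 − 0.0336) / (1 − 0.0336) = 0.1394 / 0.9664 ≈ 0.1442

PS ≈ 0.144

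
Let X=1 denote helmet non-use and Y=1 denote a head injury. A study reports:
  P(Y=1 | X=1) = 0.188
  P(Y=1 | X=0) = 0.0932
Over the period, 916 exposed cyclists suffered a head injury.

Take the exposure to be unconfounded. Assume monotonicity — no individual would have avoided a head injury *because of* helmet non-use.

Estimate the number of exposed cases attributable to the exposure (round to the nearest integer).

Let p₁ = 0.188, p₀ = 0.0932.
PN = (p₁ − p₀)/p₁ = (0.188 − 0.0932) / 0.188 ≈ 0.50426.
Attributable cases ≈ PN × (exposed cases) = 0.50426 × 916 ≈ 461.90.

about 462 cases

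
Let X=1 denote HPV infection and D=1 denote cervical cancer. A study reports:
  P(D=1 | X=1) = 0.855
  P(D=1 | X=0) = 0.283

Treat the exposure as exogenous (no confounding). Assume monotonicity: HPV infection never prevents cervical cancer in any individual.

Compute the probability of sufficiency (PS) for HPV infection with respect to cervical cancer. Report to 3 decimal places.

Let p₁ = 0.855, p₀ = 0.283.
Under exogeneity and monotonicity, PS = (p₁ − p₀) / (1 − p₀).
PS = (0.855 − 0.283) / (1 − 0.283) = 0.572 / 0.717 ≈ 0.7978

PS ≈ 0.798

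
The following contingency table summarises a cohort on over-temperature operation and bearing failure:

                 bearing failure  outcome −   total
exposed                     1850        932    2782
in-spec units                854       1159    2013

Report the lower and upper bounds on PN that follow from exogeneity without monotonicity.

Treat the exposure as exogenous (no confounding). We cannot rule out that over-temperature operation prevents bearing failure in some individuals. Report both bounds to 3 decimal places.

p₁ = P(outcome | exposed) = 1850/2782 = 0.66499
p₀ = P(outcome | unexposed) = 854/2013 = 0.42424
Under exogeneity alone the bounds on PN are max{0,(p₁−p₀)/p₁} ≤ PN ≤ min{1,(1−p₀)/p₁}.
  lower = (p₁ − p₀)/p₁ = 0.24075 / 0.66499 ≈ 0.3620
  upper = min{1, (1 − p₀)/p₁} = 0.57576 / 0.66499 ≈ 0.8658

0.362 ≤ PN ≤ 0.866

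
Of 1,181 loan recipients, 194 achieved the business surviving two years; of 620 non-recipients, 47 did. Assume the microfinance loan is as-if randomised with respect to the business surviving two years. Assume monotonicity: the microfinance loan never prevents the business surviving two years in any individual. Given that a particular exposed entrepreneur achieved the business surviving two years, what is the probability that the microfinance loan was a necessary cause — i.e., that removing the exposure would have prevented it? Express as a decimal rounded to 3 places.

PN ≈ 0.539

p₁ = P(outcome | exposed) = 194/1181 = 0.16427
p₀ = P(outcome | unexposed) = 47/620 = 0.075806
Under exogeneity and monotonicity, PN = (p₁ − p₀) / p₁.
PN = (0.16427 − 0.075806) / 0.16427 = 0.088461 / 0.16427 ≈ 0.5385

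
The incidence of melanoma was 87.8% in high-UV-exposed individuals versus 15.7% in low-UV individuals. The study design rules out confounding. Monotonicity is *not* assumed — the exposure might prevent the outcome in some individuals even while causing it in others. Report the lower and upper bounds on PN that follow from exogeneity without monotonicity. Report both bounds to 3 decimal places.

0.821 ≤ PN ≤ 0.960

p₁ = 0.878, p₀ = 0.157.
Under exogeneity alone the bounds on PN are max{0,(p₁−p₀)/p₁} ≤ PN ≤ min{1,(1−p₀)/p₁}.
  lower = (p₁ − p₀)/p₁ = 0.721 / 0.878 ≈ 0.8212
  upper = min{1, (1 − p₀)/p₁} = 0.843 / 0.878 ≈ 0.9601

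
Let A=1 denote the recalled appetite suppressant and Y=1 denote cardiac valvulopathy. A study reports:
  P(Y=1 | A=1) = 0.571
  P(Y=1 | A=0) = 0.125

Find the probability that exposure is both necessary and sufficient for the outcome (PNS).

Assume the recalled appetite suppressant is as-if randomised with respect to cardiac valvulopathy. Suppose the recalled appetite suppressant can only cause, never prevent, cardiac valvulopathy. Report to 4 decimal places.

Let p₁ = 0.571, p₀ = 0.125.
Under exogeneity and monotonicity, PNS = p₁ − p₀.
PNS = 0.571 − 0.125 = 0.446

PNS ≈ 0.4460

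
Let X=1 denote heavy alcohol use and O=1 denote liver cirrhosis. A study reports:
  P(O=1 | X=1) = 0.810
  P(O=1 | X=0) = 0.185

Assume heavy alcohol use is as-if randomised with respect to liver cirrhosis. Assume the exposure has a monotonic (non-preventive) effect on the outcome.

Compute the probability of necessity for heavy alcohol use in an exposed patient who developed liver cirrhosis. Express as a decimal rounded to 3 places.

Let p₁ = 0.81, p₀ = 0.185.
Under exogeneity and monotonicity, PN = (p₁ − p₀) / p₁.
PN = (0.81 − 0.185) / 0.81 = 0.625 / 0.81 ≈ 0.7716

PN ≈ 0.772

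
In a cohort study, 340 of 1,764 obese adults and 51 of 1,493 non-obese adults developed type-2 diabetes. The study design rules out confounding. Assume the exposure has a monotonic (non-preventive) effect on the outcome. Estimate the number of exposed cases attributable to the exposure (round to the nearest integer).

p₁ = P(outcome | exposed) = 340/1764 = 0.19274
p₀ = P(outcome | unexposed) = 51/1493 = 0.034159
PN = (p₁ − p₀)/p₁ = (0.19274 − 0.034159) / 0.19274 ≈ 0.82277.
Attributable cases ≈ PN × (exposed cases) = 0.82277 × 340 ≈ 279.74.

about 280 cases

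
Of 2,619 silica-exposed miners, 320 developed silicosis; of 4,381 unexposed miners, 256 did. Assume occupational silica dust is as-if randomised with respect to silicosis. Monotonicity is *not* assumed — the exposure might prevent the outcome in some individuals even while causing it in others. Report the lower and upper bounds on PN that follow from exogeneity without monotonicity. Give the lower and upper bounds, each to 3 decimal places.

p₁ = P(outcome | exposed) = 320/2619 = 0.12218
p₀ = P(outcome | unexposed) = 256/4381 = 0.058434
Under exogeneity alone the bounds on PN are max{0,(p₁−p₀)/p₁} ≤ PN ≤ min{1,(1−p₀)/p₁}.
  lower = (p₁ − p₀)/p₁ = 0.06375 / 0.12218 ≈ 0.5218
  upper = min{1, (1 − p₀)/p₁} = 0.94157 / 0.12218 ≈ 7.7061 → capped at 1

0.522 ≤ PN ≤ 1.000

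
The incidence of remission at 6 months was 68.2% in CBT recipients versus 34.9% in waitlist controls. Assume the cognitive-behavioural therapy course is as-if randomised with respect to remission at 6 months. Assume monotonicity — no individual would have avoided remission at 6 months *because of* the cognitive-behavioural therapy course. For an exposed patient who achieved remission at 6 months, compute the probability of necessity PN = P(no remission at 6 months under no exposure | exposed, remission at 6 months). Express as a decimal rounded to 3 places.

p₁ = 0.682, p₀ = 0.349.
Under exogeneity and monotonicity, PN = (p₁ − p₀) / p₁.
PN = (0.682 − 0.349) / 0.682 = 0.333 / 0.682 ≈ 0.4883

PN ≈ 0.488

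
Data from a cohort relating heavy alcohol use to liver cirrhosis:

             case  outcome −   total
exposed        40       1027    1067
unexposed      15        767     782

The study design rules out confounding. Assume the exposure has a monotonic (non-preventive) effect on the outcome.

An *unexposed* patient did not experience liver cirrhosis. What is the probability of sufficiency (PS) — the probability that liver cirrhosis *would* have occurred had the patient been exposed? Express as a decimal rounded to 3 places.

p₁ = P(outcome | exposed) = 40/1067 = 0.037488
p₀ = P(outcome | unexposed) = 15/782 = 0.019182
Under exogeneity and monotonicity, PS = (p₁ − p₀)/(1 − p₀).
PS = (0.037488 − 0.019182) / 0.98082 ≈ 0.0187

PS ≈ 0.019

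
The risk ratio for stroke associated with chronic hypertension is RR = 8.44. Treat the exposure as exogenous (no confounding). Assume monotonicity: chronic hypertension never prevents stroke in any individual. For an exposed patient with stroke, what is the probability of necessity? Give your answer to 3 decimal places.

Under exogeneity and monotonicity, PN = (RR − 1) / RR = 1 − 1/RR.
PN = (8.44 − 1) / 8.44 = 7.44 / 8.44 ≈ 0.8815

PN ≈ 0.882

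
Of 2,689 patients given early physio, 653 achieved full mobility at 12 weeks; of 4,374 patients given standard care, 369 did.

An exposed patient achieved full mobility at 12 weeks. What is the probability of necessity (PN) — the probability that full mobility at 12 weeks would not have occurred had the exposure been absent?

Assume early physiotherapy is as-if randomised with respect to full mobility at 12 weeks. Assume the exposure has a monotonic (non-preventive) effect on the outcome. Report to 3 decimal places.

p₁ = P(outcome | exposed) = 653/2689 = 0.24284
p₀ = P(outcome | unexposed) = 369/4374 = 0.084362
Under exogeneity and monotonicity, PN = (p₁ − p₀) / p₁.
PN = (0.24284 − 0.084362) / 0.24284 = 0.15848 / 0.24284 ≈ 0.6526

PN ≈ 0.653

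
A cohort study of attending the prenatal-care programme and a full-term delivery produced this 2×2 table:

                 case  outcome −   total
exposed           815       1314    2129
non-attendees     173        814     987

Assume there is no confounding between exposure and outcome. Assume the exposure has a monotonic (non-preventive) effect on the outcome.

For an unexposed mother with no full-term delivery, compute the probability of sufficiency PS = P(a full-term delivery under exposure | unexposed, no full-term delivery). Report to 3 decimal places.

p₁ = P(outcome | exposed) = 815/2129 = 0.38281
p₀ = P(outcome | unexposed) = 173/987 = 0.17528
Under exogeneity and monotonicity, PS = (p₁ − p₀)/(1 − p₀).
PS = (0.38281 − 0.17528) / 0.82472 ≈ 0.2516

PS ≈ 0.252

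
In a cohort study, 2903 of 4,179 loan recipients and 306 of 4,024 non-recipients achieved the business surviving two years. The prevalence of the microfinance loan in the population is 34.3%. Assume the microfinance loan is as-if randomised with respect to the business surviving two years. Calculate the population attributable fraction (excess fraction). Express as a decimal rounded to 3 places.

PAF ≈ 0.736

p₁ = P(outcome | exposed) = 2903/4179 = 0.69466
p₀ = P(outcome | unexposed) = 306/4024 = 0.076044
Overall risk P(Y=1) = π·p₁ + (1−π)·p₀ = 0.343×0.69466 + 0.657×0.076044 = 0.28823.
Under exogeneity, PAF = [P(Y=1) − p₀] / P(Y=1).
PAF = (0.28823 − 0.076044) / 0.28823 ≈ 0.7362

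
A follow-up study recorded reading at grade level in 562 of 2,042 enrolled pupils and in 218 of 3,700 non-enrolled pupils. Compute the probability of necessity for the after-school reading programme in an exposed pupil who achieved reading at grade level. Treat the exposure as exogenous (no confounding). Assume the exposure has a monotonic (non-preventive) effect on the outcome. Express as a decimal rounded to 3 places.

PN ≈ 0.786

p₁ = P(outcome | exposed) = 562/2042 = 0.27522
p₀ = P(outcome | unexposed) = 218/3700 = 0.058919
Under exogeneity and monotonicity, PN = (p₁ − p₀) / p₁.
PN = (0.27522 − 0.058919) / 0.27522 = 0.2163 / 0.27522 ≈ 0.7859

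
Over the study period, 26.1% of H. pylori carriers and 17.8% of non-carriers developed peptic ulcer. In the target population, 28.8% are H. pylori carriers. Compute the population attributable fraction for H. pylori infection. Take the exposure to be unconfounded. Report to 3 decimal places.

PAF ≈ 0.118

p₁ = 0.261, p₀ = 0.178.
Overall risk P(Y=1) = π·p₁ + (1−π)·p₀ = 0.288×0.261 + 0.712×0.178 = 0.2019.
Under exogeneity, PAF = [P(Y=1) − p₀] / P(Y=1).
PAF = (0.2019 − 0.178) / 0.2019 ≈ 0.1184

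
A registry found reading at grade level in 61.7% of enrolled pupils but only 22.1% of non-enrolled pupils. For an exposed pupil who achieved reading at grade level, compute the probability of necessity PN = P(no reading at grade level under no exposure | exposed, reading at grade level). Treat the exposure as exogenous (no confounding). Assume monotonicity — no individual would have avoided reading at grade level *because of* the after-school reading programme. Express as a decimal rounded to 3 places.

PN ≈ 0.642

p₁ = 0.617, p₀ = 0.221.
Under exogeneity and monotonicity, PN = (p₁ − p₀) / p₁.
PN = (0.617 − 0.221) / 0.617 = 0.396 / 0.617 ≈ 0.6418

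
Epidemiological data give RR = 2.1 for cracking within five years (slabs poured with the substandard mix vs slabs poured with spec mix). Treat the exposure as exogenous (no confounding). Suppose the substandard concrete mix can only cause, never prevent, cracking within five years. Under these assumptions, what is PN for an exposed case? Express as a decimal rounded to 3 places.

Under exogeneity and monotonicity, PN = (RR − 1) / RR = 1 − 1/RR.
PN = (2.1 − 1) / 2.1 = 1.1 / 2.1 ≈ 0.5238

PN ≈ 0.524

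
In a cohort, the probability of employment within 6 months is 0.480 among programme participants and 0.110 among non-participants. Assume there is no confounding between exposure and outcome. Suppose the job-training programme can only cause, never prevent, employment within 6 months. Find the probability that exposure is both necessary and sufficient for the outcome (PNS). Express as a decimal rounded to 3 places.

Let p₁ = 0.48, p₀ = 0.11.
Under exogeneity and monotonicity, PNS = p₁ − p₀.
PNS = 0.48 − 0.11 = 0.37

PNS ≈ 0.370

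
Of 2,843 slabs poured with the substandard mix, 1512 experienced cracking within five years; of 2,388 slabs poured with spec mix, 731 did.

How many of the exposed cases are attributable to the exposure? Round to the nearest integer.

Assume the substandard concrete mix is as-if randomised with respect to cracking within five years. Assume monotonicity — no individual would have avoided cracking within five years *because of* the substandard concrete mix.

about 642 cases

p₁ = P(outcome | exposed) = 1512/2843 = 0.53183
p₀ = P(outcome | unexposed) = 731/2388 = 0.30611
PN = (p₁ − p₀)/p₁ = (0.53183 − 0.30611) / 0.53183 ≈ 0.42442.
Attributable cases ≈ PN × (exposed cases) = 0.42442 × 1512 ≈ 641.72.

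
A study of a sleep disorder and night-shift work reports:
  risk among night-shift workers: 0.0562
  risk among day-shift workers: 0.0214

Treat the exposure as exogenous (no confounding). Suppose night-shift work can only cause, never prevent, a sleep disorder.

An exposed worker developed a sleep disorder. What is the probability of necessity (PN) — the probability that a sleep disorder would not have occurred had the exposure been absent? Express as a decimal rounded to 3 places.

Let p₁ = 0.0562, p₀ = 0.0214.
Under exogeneity and monotonicity, PN = (p₁ − p₀) / p₁.
PN = (0.0562 − 0.0214) / 0.0562 = 0.0348 / 0.0562 ≈ 0.6192

PN ≈ 0.619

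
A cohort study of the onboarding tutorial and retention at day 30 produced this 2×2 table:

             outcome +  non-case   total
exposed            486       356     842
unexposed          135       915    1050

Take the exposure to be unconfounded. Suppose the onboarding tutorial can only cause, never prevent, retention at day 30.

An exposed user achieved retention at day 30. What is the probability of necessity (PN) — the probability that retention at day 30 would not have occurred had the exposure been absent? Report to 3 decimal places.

p₁ = P(outcome | exposed) = 486/842 = 0.5772
p₀ = P(outcome | unexposed) = 135/1050 = 0.12857
Under exogeneity and monotonicity, PN = (p₁ − p₀) / p₁.
PN = (0.5772 − 0.12857) / 0.5772 = 0.44863 / 0.5772 ≈ 0.7772

PN ≈ 0.777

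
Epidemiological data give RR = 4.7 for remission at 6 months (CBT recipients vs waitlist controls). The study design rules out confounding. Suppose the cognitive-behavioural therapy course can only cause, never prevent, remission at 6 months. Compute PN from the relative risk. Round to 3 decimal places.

Under exogeneity and monotonicity, PN = (RR − 1) / RR = 1 − 1/RR.
PN = (4.7 − 1) / 4.7 = 3.7 / 4.7 ≈ 0.7872

PN ≈ 0.787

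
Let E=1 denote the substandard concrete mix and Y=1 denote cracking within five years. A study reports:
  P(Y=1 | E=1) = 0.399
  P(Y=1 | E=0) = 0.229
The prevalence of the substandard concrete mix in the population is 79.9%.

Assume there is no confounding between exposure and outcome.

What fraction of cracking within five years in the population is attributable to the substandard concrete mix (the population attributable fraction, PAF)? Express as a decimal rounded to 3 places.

Let p₁ = 0.399, p₀ = 0.229.
Overall risk P(Y=1) = π·p₁ + (1−π)·p₀ = 0.799×0.399 + 0.201×0.229 = 0.36483.
Under exogeneity, PAF = [P(Y=1) − p₀] / P(Y=1).
PAF = (0.36483 − 0.229) / 0.36483 ≈ 0.3723

PAF ≈ 0.372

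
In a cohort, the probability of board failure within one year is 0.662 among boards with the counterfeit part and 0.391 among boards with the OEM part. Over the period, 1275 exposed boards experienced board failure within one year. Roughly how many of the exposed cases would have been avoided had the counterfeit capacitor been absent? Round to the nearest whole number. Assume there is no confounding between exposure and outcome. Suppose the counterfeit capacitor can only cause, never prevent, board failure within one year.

Let p₁ = 0.662, p₀ = 0.391.
PN = (p₁ − p₀)/p₁ = (0.662 − 0.391) / 0.662 ≈ 0.40937.
Attributable cases ≈ PN × (exposed cases) = 0.40937 × 1275 ≈ 521.94.

about 522 cases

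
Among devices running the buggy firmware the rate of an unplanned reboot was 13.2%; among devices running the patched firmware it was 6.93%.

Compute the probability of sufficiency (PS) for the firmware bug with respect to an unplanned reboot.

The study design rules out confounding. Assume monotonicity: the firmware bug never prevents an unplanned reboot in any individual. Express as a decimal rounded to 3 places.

PS ≈ 0.067

p₁ = 0.132, p₀ = 0.0693.
Under exogeneity and monotonicity, PS = (p₁ − p₀) / (1 − p₀).
PS = (0.132 − 0.0693) / (1 − 0.0693) = 0.0627 / 0.9307 ≈ 0.0674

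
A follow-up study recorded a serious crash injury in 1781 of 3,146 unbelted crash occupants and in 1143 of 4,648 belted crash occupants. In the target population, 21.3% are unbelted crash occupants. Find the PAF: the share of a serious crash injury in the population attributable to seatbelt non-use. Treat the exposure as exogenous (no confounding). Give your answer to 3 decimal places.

PAF ≈ 0.217

p₁ = P(outcome | exposed) = 1781/3146 = 0.56612
p₀ = P(outcome | unexposed) = 1143/4648 = 0.24591
Overall risk P(Y=1) = π·p₁ + (1−π)·p₀ = 0.213×0.56612 + 0.787×0.24591 = 0.31412.
Under exogeneity, PAF = [P(Y=1) − p₀] / P(Y=1).
PAF = (0.31412 − 0.24591) / 0.31412 ≈ 0.2171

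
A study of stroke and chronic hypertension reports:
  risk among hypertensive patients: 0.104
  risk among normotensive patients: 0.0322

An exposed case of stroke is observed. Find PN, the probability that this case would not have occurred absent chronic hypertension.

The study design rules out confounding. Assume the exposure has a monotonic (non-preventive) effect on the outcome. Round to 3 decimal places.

Let p₁ = 0.104, p₀ = 0.0322.
Under exogeneity and monotonicity, PN = (p₁ − p₀) / p₁.
PN = (0.104 − 0.0322) / 0.104 = 0.0718 / 0.104 ≈ 0.6904

PN ≈ 0.690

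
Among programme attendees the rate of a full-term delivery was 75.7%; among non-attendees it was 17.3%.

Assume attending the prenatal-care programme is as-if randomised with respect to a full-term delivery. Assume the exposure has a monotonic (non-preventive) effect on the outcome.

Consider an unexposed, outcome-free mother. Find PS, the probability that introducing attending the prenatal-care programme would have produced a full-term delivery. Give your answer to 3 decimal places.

p₁ = 0.757, p₀ = 0.173.
Under exogeneity and monotonicity, PS = (p₁ − p₀) / (1 − p₀).
PS = (0.757 − 0.173) / (1 − 0.173) = 0.584 / 0.827 ≈ 0.7062

PS ≈ 0.706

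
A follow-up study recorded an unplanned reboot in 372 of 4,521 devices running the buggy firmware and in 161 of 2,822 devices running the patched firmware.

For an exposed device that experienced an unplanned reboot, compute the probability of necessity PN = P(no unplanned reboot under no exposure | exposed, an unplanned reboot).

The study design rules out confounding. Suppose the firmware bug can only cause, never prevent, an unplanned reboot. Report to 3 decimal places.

p₁ = P(outcome | exposed) = 372/4521 = 0.082283
p₀ = P(outcome | unexposed) = 161/2822 = 0.057052
Under exogeneity and monotonicity, PN = (p₁ − p₀) / p₁.
PN = (0.082283 − 0.057052) / 0.082283 = 0.025231 / 0.082283 ≈ 0.3066

PN ≈ 0.307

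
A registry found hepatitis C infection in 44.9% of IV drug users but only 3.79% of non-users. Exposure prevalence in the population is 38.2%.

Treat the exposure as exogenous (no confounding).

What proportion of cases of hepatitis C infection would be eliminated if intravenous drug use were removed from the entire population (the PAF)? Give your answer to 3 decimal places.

PAF ≈ 0.806

p₁ = 0.449, p₀ = 0.0379.
Overall risk P(Y=1) = π·p₁ + (1−π)·p₀ = 0.382×0.449 + 0.618×0.0379 = 0.19494.
Under exogeneity, PAF = [P(Y=1) − p₀] / P(Y=1).
PAF = (0.19494 − 0.0379) / 0.19494 ≈ 0.8056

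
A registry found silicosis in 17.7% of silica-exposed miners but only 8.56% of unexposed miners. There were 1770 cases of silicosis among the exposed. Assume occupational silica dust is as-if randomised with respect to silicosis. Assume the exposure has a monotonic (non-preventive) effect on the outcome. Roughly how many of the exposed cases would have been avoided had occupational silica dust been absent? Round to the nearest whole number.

p₁ = 0.177, p₀ = 0.0856.
PN = (p₁ − p₀)/p₁ = (0.177 − 0.0856) / 0.177 ≈ 0.51638.
Attributable cases ≈ PN × (exposed cases) = 0.51638 × 1770 ≈ 914.00.

about 914 cases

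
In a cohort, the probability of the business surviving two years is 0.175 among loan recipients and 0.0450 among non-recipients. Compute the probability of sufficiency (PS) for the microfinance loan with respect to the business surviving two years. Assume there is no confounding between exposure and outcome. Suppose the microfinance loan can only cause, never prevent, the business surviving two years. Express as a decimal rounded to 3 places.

PS ≈ 0.136

Let p₁ = 0.175, p₀ = 0.045.
Under exogeneity and monotonicity, PS = (p₁ − p₀) / (1 − p₀).
PS = (0.175 − 0.045) / (1 − 0.045) = 0.13 / 0.955 ≈ 0.1361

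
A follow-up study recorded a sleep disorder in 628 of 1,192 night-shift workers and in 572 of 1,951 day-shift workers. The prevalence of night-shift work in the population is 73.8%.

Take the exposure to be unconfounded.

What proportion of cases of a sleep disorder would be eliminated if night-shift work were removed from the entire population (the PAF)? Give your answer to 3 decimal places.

PAF ≈ 0.370

p₁ = P(outcome | exposed) = 628/1192 = 0.52685
p₀ = P(outcome | unexposed) = 572/1951 = 0.29318
Overall risk P(Y=1) = π·p₁ + (1−π)·p₀ = 0.738×0.52685 + 0.262×0.29318 = 0.46563.
Under exogeneity, PAF = [P(Y=1) − p₀] / P(Y=1).
PAF = (0.46563 − 0.29318) / 0.46563 ≈ 0.3703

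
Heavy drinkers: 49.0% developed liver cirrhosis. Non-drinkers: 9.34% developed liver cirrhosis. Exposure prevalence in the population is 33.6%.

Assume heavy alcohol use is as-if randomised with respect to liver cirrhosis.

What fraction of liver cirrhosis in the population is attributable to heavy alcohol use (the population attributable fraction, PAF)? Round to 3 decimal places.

PAF ≈ 0.588

p₁ = 0.49, p₀ = 0.0934.
Overall risk P(Y=1) = π·p₁ + (1−π)·p₀ = 0.336×0.49 + 0.664×0.0934 = 0.22666.
Under exogeneity, PAF = [P(Y=1) − p₀] / P(Y=1).
PAF = (0.22666 − 0.0934) / 0.22666 ≈ 0.5879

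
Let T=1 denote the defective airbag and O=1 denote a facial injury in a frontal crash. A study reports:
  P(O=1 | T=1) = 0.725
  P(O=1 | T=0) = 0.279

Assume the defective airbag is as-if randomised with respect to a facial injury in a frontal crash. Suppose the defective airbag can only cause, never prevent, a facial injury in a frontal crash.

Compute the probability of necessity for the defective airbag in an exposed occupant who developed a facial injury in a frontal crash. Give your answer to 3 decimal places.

PN ≈ 0.615

Let p₁ = 0.725, p₀ = 0.279.
Under exogeneity and monotonicity, PN = (p₁ − p₀) / p₁.
PN = (0.725 − 0.279) / 0.725 = 0.446 / 0.725 ≈ 0.6152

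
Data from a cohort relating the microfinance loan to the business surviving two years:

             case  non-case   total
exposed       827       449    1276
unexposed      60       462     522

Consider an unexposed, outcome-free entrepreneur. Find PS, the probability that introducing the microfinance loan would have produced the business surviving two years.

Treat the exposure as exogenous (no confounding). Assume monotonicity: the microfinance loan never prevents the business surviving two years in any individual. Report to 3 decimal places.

p₁ = P(outcome | exposed) = 827/1276 = 0.64812
p₀ = P(outcome | unexposed) = 60/522 = 0.11494
Under exogeneity and monotonicity, PS = (p₁ − p₀)/(1 − p₀).
PS = (0.64812 − 0.11494) / 0.88506 ≈ 0.6024

PS ≈ 0.602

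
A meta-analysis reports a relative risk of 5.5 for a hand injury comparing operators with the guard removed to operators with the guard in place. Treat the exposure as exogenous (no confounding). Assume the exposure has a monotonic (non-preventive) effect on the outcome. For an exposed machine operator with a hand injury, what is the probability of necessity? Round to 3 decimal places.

Under exogeneity and monotonicity, PN = (RR − 1) / RR = 1 − 1/RR.
PN = (5.5 − 1) / 5.5 = 4.5 / 5.5 ≈ 0.8182

PN ≈ 0.818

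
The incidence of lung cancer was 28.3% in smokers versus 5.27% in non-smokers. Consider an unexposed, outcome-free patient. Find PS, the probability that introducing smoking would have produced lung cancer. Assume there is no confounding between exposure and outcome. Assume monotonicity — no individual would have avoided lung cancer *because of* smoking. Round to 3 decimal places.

p₁ = 0.283, p₀ = 0.0527.
Under exogeneity and monotonicity, PS = (p₁ − p₀) / (1 − p₀).
PS = (0.283 − 0.0527) / (1 − 0.0527) = 0.2303 / 0.9473 ≈ 0.2431

PS ≈ 0.243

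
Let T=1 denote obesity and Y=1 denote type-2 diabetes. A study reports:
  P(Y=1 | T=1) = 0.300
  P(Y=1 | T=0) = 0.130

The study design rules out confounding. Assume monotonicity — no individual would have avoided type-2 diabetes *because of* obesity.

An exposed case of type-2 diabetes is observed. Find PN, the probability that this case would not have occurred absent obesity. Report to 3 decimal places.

Let p₁ = 0.3, p₀ = 0.13.
Under exogeneity and monotonicity, PN = (p₁ − p₀) / p₁.
PN = (0.3 − 0.13) / 0.3 = 0.17 / 0.3 ≈ 0.5667

PN ≈ 0.567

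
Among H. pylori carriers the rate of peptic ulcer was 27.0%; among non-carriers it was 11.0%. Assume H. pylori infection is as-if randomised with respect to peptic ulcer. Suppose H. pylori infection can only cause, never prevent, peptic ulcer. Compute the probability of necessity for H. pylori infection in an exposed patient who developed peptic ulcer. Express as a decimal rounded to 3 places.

p₁ = 0.27, p₀ = 0.11.
Under exogeneity and monotonicity, PN = (p₁ − p₀) / p₁.
PN = (0.27 − 0.11) / 0.27 = 0.16 / 0.27 ≈ 0.5926

PN ≈ 0.593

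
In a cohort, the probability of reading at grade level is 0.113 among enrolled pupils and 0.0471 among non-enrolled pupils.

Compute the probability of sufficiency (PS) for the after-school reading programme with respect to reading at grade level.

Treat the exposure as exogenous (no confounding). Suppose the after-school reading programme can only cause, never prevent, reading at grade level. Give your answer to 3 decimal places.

PS ≈ 0.069

Let p₁ = 0.113, p₀ = 0.0471.
Under exogeneity and monotonicity, PS = (p₁ − p₀) / (1 − p₀).
PS = (0.113 − 0.0471) / (1 − 0.0471) = 0.0659 / 0.9529 ≈ 0.0692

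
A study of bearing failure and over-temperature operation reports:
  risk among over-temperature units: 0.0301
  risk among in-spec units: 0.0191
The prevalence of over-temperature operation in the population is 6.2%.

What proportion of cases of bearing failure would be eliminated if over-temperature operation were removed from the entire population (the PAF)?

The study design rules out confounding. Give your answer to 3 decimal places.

Let p₁ = 0.0301, p₀ = 0.0191.
Overall risk P(Y=1) = π·p₁ + (1−π)·p₀ = 0.062×0.0301 + 0.938×0.0191 = 0.019782.
Under exogeneity, PAF = [P(Y=1) − p₀] / P(Y=1).
PAF = (0.019782 − 0.0191) / 0.019782 ≈ 0.0345

PAF ≈ 0.034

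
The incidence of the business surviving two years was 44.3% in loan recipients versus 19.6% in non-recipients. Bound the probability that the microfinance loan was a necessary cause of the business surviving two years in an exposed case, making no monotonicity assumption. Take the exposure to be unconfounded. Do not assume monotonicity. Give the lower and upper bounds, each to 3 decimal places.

0.558 ≤ PN ≤ 1.000

p₁ = 0.443, p₀ = 0.196.
Under exogeneity alone the bounds on PN are max{0,(p₁−p₀)/p₁} ≤ PN ≤ min{1,(1−p₀)/p₁}.
  lower = (p₁ − p₀)/p₁ = 0.247 / 0.443 ≈ 0.5576
  upper = min{1, (1 − p₀)/p₁} = 0.804 / 0.443 ≈ 1.8149 → capped at 1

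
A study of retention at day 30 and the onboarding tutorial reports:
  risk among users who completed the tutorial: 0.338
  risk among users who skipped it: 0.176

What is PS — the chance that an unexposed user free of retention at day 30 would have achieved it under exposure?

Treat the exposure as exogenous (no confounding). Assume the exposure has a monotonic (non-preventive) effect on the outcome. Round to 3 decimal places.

PS ≈ 0.197

Let p₁ = 0.338, p₀ = 0.176.
Under exogeneity and monotonicity, PS = (p₁ − p₀) / (1 − p₀).
PS = (0.338 − 0.176) / (1 − 0.176) = 0.162 / 0.824 ≈ 0.1966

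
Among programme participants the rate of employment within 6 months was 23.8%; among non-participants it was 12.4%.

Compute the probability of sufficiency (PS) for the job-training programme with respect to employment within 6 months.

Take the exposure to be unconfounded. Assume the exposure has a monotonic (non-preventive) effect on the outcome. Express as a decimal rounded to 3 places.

PS ≈ 0.130

p₁ = 0.238, p₀ = 0.124.
Under exogeneity and monotonicity, PS = (p₁ − p₀) / (1 − p₀).
PS = (0.238 − 0.124) / (1 − 0.124) = 0.114 / 0.876 ≈ 0.1301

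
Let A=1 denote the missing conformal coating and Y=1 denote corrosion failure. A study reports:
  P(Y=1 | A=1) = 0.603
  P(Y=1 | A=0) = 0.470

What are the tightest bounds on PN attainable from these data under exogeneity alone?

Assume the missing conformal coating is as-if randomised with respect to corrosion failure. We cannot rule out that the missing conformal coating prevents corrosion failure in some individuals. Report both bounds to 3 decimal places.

Let p₁ = 0.603, p₀ = 0.47.
Under exogeneity alone the bounds on PN are max{0,(p₁−p₀)/p₁} ≤ PN ≤ min{1,(1−p₀)/p₁}.
  lower = (p₁ − p₀)/p₁ = 0.133 / 0.603 ≈ 0.2206
  upper = min{1, (1 − p₀)/p₁} = 0.53 / 0.603 ≈ 0.8789

0.221 ≤ PN ≤ 0.879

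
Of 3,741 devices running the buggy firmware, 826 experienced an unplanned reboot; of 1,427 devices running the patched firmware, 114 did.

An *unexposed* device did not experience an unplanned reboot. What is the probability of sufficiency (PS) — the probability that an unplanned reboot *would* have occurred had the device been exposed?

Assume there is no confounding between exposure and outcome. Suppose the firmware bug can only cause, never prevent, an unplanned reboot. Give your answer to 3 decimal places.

p₁ = P(outcome | exposed) = 826/3741 = 0.2208
p₀ = P(outcome | unexposed) = 114/1427 = 0.079888
Under exogeneity and monotonicity, PS = (p₁ − p₀) / (1 − p₀).
PS = (0.2208 − 0.079888) / (1 − 0.079888) = 0.14091 / 0.92011 ≈ 0.1531

PS ≈ 0.153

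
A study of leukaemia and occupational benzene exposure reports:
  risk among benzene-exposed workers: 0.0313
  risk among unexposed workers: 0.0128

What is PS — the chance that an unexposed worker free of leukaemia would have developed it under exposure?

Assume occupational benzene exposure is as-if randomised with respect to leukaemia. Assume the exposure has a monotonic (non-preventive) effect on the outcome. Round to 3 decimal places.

PS ≈ 0.019

Let p₁ = 0.0313, p₀ = 0.0128.
Under exogeneity and monotonicity, PS = (p₁ − p₀) / (1 − p₀).
PS = (0.0313 − 0.0128) / (1 − 0.0128) = 0.0185 / 0.9872 ≈ 0.0187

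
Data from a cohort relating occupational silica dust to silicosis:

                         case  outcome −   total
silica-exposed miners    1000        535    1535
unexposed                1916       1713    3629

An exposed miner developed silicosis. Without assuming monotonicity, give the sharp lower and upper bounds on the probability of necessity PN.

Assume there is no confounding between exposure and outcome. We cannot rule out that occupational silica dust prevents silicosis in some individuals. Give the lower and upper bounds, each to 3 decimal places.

p₁ = P(outcome | exposed) = 1000/1535 = 0.65147
p₀ = P(outcome | unexposed) = 1916/3629 = 0.52797
Under exogeneity alone the bounds on PN are max{0,(p₁−p₀)/p₁} ≤ PN ≤ min{1,(1−p₀)/p₁}.
  lower = (p₁ − p₀)/p₁ = 0.1235 / 0.65147 ≈ 0.1896
  upper = min{1, (1 − p₀)/p₁} = 0.47203 / 0.65147 ≈ 0.7246

0.190 ≤ PN ≤ 0.725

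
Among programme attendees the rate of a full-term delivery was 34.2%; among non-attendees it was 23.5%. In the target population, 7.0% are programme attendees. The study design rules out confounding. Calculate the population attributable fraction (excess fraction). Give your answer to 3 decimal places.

p₁ = 0.342, p₀ = 0.235.
Overall risk P(Y=1) = π·p₁ + (1−π)·p₀ = 0.07×0.342 + 0.93×0.235 = 0.24249.
Under exogeneity, PAF = [P(Y=1) − p₀] / P(Y=1).
PAF = (0.24249 − 0.235) / 0.24249 ≈ 0.0309

PAF ≈ 0.031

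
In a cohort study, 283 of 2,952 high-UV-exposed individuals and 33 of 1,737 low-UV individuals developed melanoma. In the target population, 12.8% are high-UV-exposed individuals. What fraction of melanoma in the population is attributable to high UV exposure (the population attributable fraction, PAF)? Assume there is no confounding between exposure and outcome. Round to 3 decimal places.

PAF ≈ 0.341

p₁ = P(outcome | exposed) = 283/2952 = 0.095867
p₀ = P(outcome | unexposed) = 33/1737 = 0.018998
Overall risk P(Y=1) = π·p₁ + (1−π)·p₀ = 0.128×0.095867 + 0.872×0.018998 = 0.028837.
Under exogeneity, PAF = [P(Y=1) − p₀] / P(Y=1).
PAF = (0.028837 − 0.018998) / 0.028837 ≈ 0.3412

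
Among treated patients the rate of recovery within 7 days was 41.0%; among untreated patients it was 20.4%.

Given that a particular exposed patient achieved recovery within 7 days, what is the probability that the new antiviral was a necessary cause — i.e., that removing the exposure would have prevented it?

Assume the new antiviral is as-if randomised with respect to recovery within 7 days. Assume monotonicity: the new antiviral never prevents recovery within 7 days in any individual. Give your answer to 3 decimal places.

p₁ = 0.41, p₀ = 0.204.
Under exogeneity and monotonicity, PN = (p₁ − p₀) / p₁.
PN = (0.41 − 0.204) / 0.41 = 0.206 / 0.41 ≈ 0.5024

PN ≈ 0.502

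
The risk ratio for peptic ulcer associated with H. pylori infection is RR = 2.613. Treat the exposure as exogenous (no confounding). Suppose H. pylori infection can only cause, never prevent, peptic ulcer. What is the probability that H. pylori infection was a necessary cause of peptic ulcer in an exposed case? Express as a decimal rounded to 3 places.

PN ≈ 0.617

Under exogeneity and monotonicity, PN = (RR − 1) / RR = 1 − 1/RR.
PN = (2.613 − 1) / 2.613 = 1.613 / 2.613 ≈ 0.6173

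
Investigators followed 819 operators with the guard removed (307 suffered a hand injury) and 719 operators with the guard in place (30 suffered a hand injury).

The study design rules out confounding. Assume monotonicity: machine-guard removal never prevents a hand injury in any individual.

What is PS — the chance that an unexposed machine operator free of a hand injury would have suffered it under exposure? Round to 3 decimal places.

PS ≈ 0.348

p₁ = P(outcome | exposed) = 307/819 = 0.37485
p₀ = P(outcome | unexposed) = 30/719 = 0.041725
Under exogeneity and monotonicity, PS = (p₁ − p₀) / (1 − p₀).
PS = (0.37485 − 0.041725) / (1 − 0.041725) = 0.33312 / 0.95828 ≈ 0.3476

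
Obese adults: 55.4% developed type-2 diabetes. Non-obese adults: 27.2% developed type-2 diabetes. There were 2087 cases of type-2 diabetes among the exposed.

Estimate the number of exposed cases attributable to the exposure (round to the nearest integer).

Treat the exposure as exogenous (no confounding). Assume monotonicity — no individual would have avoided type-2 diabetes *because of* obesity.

about 1062 cases

p₁ = 0.554, p₀ = 0.272.
PN = (p₁ − p₀)/p₁ = (0.554 − 0.272) / 0.554 ≈ 0.50903.
Attributable cases ≈ PN × (exposed cases) = 0.50903 × 2087 ≈ 1062.34.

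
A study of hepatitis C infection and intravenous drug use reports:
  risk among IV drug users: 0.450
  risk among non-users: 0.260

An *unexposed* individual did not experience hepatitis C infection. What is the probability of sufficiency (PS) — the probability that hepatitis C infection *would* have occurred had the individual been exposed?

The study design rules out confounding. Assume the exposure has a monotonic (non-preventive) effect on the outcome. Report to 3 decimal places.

PS ≈ 0.257

Let p₁ = 0.45, p₀ = 0.26.
Under exogeneity and monotonicity, PS = (p₁ − p₀) / (1 − p₀).
PS = (0.45 − 0.26) / (1 − 0.26) = 0.19 / 0.74 ≈ 0.2568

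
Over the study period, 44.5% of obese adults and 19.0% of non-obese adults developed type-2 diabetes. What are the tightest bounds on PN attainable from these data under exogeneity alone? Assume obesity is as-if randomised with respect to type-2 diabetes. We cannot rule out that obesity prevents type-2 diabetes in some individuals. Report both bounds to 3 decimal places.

p₁ = 0.445, p₀ = 0.19.
Under exogeneity alone the bounds on PN are max{0,(p₁−p₀)/p₁} ≤ PN ≤ min{1,(1−p₀)/p₁}.
  lower = (p₁ − p₀)/p₁ = 0.255 / 0.445 ≈ 0.5730
  upper = min{1, (1 − p₀)/p₁} = 0.81 / 0.445 ≈ 1.8202 → capped at 1

0.573 ≤ PN ≤ 1.000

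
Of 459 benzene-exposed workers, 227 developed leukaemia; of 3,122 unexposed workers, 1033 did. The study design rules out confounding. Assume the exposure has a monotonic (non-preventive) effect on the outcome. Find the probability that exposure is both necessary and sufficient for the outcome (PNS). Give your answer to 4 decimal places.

p₁ = P(outcome | exposed) = 227/459 = 0.49455
p₀ = P(outcome | unexposed) = 1033/3122 = 0.33088
Under exogeneity and monotonicity, PNS = p₁ − p₀.
PNS = 0.49455 − 0.33088 = 0.16368

PNS ≈ 0.1637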